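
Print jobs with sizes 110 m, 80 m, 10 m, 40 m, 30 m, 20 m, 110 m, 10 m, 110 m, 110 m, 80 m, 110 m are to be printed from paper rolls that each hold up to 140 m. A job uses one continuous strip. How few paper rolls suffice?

7

Total = 110 + 110 + 110 + 110 + 110 + 80 + 80 + 40 + 30 + 20 + 10 + 10 = 820 m.
Lower bound: ⌈820/140⌉ = 6 paper rolls.
Also, 7 print jobs each exceed 70 m, and no two of those can share a roll, so at least 7 paper rolls are needed.
A packing using 7 paper rolls:
  roll 1: 110 + 30 = 140
  roll 2: 110 + 20 + 10 = 140
  roll 3: 110 + 10 = 120
  roll 4: 110 = 110
  roll 5: 110 = 110
  roll 6: 80 + 40 = 120
  roll 7: 80 = 80
This matches the lower bound, so 7 is optimal.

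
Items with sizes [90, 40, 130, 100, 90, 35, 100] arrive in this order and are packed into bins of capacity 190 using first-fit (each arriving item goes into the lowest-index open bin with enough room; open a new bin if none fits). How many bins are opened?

4

  90 → bin 1 (new)  [load 90/190]
  40 → bin 1  [load 130/190]
  130 → bin 2 (new)  [load 130/190]
  100 → bin 3 (new)  [load 100/190]
  90 → bin 3  [load 190/190]
  35 → bin 1  [load 165/190]
  100 → bin 4 (new)  [load 100/190]
4 bins opened.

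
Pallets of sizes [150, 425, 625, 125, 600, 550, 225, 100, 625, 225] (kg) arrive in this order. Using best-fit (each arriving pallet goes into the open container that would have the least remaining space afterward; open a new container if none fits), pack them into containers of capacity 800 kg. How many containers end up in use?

5

  150 → container 1 (new)  [load 150/800]
  425 → container 1  [load 575/800]
  625 → container 2 (new)  [load 625/800]
  125 → container 2  [load 750/800]
  600 → container 3 (new)  [load 600/800]
  550 → container 4 (new)  [load 550/800]
  225 → container 1  [load 800/800]
  100 → container 3  [load 700/800]
  625 → container 5 (new)  [load 625/800]
  225 → container 4  [load 775/800]
5 containers opened.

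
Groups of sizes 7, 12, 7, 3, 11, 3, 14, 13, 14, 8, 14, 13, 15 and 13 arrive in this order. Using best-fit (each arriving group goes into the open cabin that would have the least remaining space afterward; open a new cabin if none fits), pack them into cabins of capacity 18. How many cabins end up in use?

  7 → cabin 1 (new)  [load 7/18]
  12 → cabin 2 (new)  [load 12/18]
  7 → cabin 1  [load 14/18]
  3 → cabin 1  [load 17/18]
  11 → cabin 3 (new)  [load 11/18]
  3 → cabin 2  [load 15/18]
  14 → cabin 4 (new)  [load 14/18]
  13 → cabin 5 (new)  [load 13/18]
  14 → cabin 6 (new)  [load 14/18]
  8 → cabin 7 (new)  [load 8/18]
  14 → cabin 8 (new)  [load 14/18]
  13 → cabin 9 (new)  [load 13/18]
  15 → cabin 10 (new)  [load 15/18]
  13 → cabin 11 (new)  [load 13/18]
11 cabins opened.

11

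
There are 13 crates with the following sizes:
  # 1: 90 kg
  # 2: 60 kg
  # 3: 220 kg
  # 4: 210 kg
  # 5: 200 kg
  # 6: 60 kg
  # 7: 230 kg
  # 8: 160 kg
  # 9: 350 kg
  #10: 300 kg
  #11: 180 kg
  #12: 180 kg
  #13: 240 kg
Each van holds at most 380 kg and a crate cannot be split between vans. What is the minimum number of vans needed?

Total = 350 + 300 + 240 + 230 + 220 + 210 + 200 + 180 + 180 + 160 + 90 + 60 + 60 = 2480 kg.
Lower bound: ⌈2480/380⌉ = 7 vans.
A packing using 8 vans:
  van 1: 350 = 350
  van 2: 300 + 60 = 360
  van 3: 240 + 90 = 330
  van 4: 230 + 60 = 290
  van 5: 220 + 160 = 380
  van 6: 210 = 210
  van 7: 200 + 180 = 380
  van 8: 180 = 180
No arrangement into 7 vans stays within capacity, so 8 is optimal.

8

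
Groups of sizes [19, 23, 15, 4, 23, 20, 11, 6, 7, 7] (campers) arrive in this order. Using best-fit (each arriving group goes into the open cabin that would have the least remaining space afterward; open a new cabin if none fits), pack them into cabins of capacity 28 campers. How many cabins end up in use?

  19 → cabin 1 (new)  [load 19/28]
  23 → cabin 2 (new)  [load 23/28]
  15 → cabin 3 (new)  [load 15/28]
  4 → cabin 2  [load 27/28]
  23 → cabin 4 (new)  [load 23/28]
  20 → cabin 5 (new)  [load 20/28]
  11 → cabin 3  [load 26/28]
  6 → cabin 5  [load 26/28]
  7 → cabin 1  [load 26/28]
  7 → cabin 6 (new)  [load 7/28]
6 cabins opened.

6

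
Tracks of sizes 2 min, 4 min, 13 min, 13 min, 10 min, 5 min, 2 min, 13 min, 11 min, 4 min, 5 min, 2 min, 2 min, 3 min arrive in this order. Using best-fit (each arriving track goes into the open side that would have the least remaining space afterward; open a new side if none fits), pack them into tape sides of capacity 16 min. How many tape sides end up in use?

6

  2 → side 1 (new)  [load 2/16]
  4 → side 1  [load 6/16]
  13 → side 2 (new)  [load 13/16]
  13 → side 3 (new)  [load 13/16]
  10 → side 1  [load 16/16]
  5 → side 4 (new)  [load 5/16]
  2 → side 2  [load 15/16]
  13 → side 5 (new)  [load 13/16]
  11 → side 4  [load 16/16]
  4 → side 6 (new)  [load 4/16]
  5 → side 6  [load 9/16]
  2 → side 3  [load 15/16]
  2 → side 5  [load 15/16]
  3 → side 6  [load 12/16]
6 tape sides opened.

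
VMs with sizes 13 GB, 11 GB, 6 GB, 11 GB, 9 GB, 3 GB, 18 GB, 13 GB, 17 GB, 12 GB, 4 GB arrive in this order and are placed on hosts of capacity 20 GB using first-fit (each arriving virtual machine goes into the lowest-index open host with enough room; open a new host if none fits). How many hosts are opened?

7

  13 → host 1 (new)  [load 13/20]
  11 → host 2 (new)  [load 11/20]
  6 → host 1  [load 19/20]
  11 → host 3 (new)  [load 11/20]
  9 → host 2  [load 20/20]
  3 → host 3  [load 14/20]
  18 → host 4 (new)  [load 18/20]
  13 → host 5 (new)  [load 13/20]
  17 → host 6 (new)  [load 17/20]
  12 → host 7 (new)  [load 12/20]
  4 → host 3  [load 18/20]
7 hosts opened.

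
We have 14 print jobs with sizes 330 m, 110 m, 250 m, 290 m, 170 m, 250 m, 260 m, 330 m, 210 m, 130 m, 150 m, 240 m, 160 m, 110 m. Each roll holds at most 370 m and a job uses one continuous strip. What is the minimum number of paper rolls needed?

9

Total = 330 + 330 + 290 + 260 + 250 + 250 + 240 + 210 + 170 + 160 + 150 + 130 + 110 + 110 = 2990 m.
Lower bound: ⌈2990/370⌉ = 9 paper rolls.
A packing using 9 paper rolls:
  roll 1: 330 = 330
  roll 2: 330 = 330
  roll 3: 290 = 290
  roll 4: 260 + 110 = 370
  roll 5: 250 + 110 = 360
  roll 6: 250 = 250
  roll 7: 240 + 130 = 370
  roll 8: 210 + 160 = 370
  roll 9: 170 + 150 = 320
This matches the lower bound, so 9 is optimal.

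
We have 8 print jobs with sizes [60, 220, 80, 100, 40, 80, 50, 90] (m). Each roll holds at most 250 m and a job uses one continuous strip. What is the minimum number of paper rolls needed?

3

Total = 220 + 100 + 90 + 80 + 80 + 60 + 50 + 40 = 720 m.
Lower bound: ⌈720/250⌉ = 3 paper rolls.
A packing using 3 paper rolls:
  roll 1: 220 = 220
  roll 2: 100 + 90 + 60 = 250
  roll 3: 80 + 80 + 50 + 40 = 250
This matches the lower bound, so 3 is optimal.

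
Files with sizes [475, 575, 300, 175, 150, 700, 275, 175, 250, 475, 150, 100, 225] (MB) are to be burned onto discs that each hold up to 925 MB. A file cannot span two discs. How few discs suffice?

5

Total = 700 + 575 + 475 + 475 + 300 + 275 + 250 + 225 + 175 + 175 + 150 + 150 + 100 = 4025 MB.
Lower bound: ⌈4025/925⌉ = 5 discs.
A packing using 5 discs:
  disc 1: 700 + 225 = 925
  disc 2: 575 + 300 = 875
  disc 3: 475 + 275 + 175 = 925
  disc 4: 475 + 250 + 175 = 900
  disc 5: 150 + 150 + 100 = 400
This matches the lower bound, so 5 is optimal.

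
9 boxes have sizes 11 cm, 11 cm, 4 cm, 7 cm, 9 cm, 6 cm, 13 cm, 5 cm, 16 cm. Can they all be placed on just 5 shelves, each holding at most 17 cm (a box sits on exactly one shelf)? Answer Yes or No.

Yes

A valid assignment using 5 shelves:
  shelf 1: 16 = 16
  shelf 2: 13 + 4 = 17
  shelf 3: 11 + 6 = 17
  shelf 4: 11 + 5 = 16
  shelf 5: 9 + 7 = 16
Every load is within 17 cm, so 5 shelves suffice.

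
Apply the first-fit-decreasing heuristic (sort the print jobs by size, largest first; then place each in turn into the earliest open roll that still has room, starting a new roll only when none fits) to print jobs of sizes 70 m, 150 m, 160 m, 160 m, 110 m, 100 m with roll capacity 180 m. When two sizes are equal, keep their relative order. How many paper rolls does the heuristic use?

5

Sorted descending: 160, 160, 150, 110, 100, 70.
  160 → roll 1 (new)  [load 160/180]
  160 → roll 2 (new)  [load 160/180]
  150 → roll 3 (new)  [load 150/180]
  110 → roll 4 (new)  [load 110/180]
  100 → roll 5 (new)  [load 100/180]
  70 → roll 4  [load 180/180]
5 paper rolls opened.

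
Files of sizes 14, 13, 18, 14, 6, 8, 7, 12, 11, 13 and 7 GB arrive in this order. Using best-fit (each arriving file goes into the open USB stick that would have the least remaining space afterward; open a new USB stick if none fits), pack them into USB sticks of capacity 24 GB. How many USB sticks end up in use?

6

  14 → USB stick 1 (new)  [load 14/24]
  13 → USB stick 2 (new)  [load 13/24]
  18 → USB stick 3 (new)  [load 18/24]
  14 → USB stick 4 (new)  [load 14/24]
  6 → USB stick 3  [load 24/24]
  8 → USB stick 1  [load 22/24]
  7 → USB stick 4  [load 21/24]
  12 → USB stick 5 (new)  [load 12/24]
  11 → USB stick 2  [load 24/24]
  13 → USB stick 6 (new)  [load 13/24]
  7 → USB stick 6  [load 20/24]
6 USB sticks opened.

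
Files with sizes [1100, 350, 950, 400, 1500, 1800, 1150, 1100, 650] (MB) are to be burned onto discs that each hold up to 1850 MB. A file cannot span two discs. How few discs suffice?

Total = 1800 + 1500 + 1150 + 1100 + 1100 + 950 + 650 + 400 + 350 = 9000 MB.
Lower bound: ⌈9000/1850⌉ = 5 discs.
Also, 6 files each exceed 925 MB, and no two of those can share a disc, so at least 6 discs are needed.
A packing using 6 discs:
  disc 1: 1800 = 1800
  disc 2: 1500 + 350 = 1850
  disc 3: 1150 + 650 = 1800
  disc 4: 1100 + 400 = 1500
  disc 5: 1100 = 1100
  disc 6: 950 = 950
This matches the lower bound, so 6 is optimal.

6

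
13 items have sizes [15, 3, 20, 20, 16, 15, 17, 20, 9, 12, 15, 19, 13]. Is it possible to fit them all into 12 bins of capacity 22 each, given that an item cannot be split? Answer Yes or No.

Yes

A valid assignment using 11 bins:
  bin 1: 20 = 20
  bin 2: 20 = 20
  bin 3: 20 = 20
  bin 4: 19 + 3 = 22
  bin 5: 17 = 17
  bin 6: 16 = 16
  bin 7: 15 = 15
  bin 8: 15 = 15
  bin 9: 15 = 15
  bin 10: 13 + 9 = 22
  bin 11: 12 = 12
That uses only 11 ≤ 12, so 12 bins are enough.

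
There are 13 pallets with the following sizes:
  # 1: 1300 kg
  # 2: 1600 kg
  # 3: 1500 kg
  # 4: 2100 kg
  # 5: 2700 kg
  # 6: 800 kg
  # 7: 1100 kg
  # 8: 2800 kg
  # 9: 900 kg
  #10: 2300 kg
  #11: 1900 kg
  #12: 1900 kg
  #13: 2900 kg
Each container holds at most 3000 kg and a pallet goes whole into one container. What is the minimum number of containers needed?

9

Total = 2900 + 2800 + 2700 + 2300 + 2100 + 1900 + 1900 + 1600 + 1500 + 1300 + 1100 + 900 + 800 = 23800 kg.
Lower bound: ⌈23800/3000⌉ = 8 containers.
A packing using 9 containers:
  container 1: 2900 = 2900
  container 2: 2800 = 2800
  container 3: 2700 = 2700
  container 4: 2300 = 2300
  container 5: 2100 + 900 = 3000
  container 6: 1900 + 1100 = 3000
  container 7: 1900 + 800 = 2700
  container 8: 1600 + 1300 = 2900
  container 9: 1500 = 1500
No arrangement into 8 containers stays within capacity, so 9 is optimal.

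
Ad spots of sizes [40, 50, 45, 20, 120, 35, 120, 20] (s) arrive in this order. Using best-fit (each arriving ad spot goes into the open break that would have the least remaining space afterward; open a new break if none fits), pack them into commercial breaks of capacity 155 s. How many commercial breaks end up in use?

3

  40 → break 1 (new)  [load 40/155]
  50 → break 1  [load 90/155]
  45 → break 1  [load 135/155]
  20 → break 1  [load 155/155]
  120 → break 2 (new)  [load 120/155]
  35 → break 2  [load 155/155]
  120 → break 3 (new)  [load 120/155]
  20 → break 3  [load 140/155]
3 commercial breaks opened.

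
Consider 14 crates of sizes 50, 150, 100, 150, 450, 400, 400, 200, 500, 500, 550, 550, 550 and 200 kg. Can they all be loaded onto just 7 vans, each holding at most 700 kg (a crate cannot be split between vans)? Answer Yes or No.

No

Total = 4750 kg; ⌈4750/700⌉ = 7.
8 crates each exceed half the capacity and cannot share a van, forcing at least 8 vans.
At least 8 vans are required, but only 7 are allowed.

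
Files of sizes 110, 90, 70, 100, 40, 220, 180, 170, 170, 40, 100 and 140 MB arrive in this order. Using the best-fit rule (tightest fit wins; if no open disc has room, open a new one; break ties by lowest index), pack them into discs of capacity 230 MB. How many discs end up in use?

8

  110 → disc 1 (new)  [load 110/230]
  90 → disc 1  [load 200/230]
  70 → disc 2 (new)  [load 70/230]
  100 → disc 2  [load 170/230]
  40 → disc 2  [load 210/230]
  220 → disc 3 (new)  [load 220/230]
  180 → disc 4 (new)  [load 180/230]
  170 → disc 5 (new)  [load 170/230]
  170 → disc 6 (new)  [load 170/230]
  40 → disc 4  [load 220/230]
  100 → disc 7 (new)  [load 100/230]
  140 → disc 8 (new)  [load 140/230]
8 discs opened.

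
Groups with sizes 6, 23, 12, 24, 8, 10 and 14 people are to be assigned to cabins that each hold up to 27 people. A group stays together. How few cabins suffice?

4

Total = 24 + 23 + 14 + 12 + 10 + 8 + 6 = 97 people.
Lower bound: ⌈97/27⌉ = 4 cabins.
A packing using 4 cabins:
  cabin 1: 24 = 24
  cabin 2: 23 = 23
  cabin 3: 14 + 12 = 26
  cabin 4: 10 + 8 + 6 = 24
This matches the lower bound, so 4 is optimal.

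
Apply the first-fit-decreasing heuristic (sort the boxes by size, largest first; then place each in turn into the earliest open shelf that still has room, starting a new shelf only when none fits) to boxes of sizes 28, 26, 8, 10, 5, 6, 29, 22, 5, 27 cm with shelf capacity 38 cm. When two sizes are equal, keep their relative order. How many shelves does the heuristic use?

5

Sorted descending: 29, 28, 27, 26, 22, 10, 8, 6, 5, 5.
  29 → shelf 1 (new)  [load 29/38]
  28 → shelf 2 (new)  [load 28/38]
  27 → shelf 3 (new)  [load 27/38]
  26 → shelf 4 (new)  [load 26/38]
  22 → shelf 5 (new)  [load 22/38]
  10 → shelf 2  [load 38/38]
  8 → shelf 1  [load 37/38]
  6 → shelf 3  [load 33/38]
  5 → shelf 3  [load 38/38]
  5 → shelf 4  [load 31/38]
5 shelves opened.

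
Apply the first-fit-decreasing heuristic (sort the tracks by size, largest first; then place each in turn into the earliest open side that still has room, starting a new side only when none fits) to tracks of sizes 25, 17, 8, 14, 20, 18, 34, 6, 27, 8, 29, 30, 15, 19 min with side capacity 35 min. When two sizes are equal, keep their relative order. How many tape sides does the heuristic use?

Sorted descending: 34, 30, 29, 27, 25, 20, 19, 18, 17, 15, 14, 8, 8, 6.
  34 → side 1 (new)  [load 34/35]
  30 → side 2 (new)  [load 30/35]
  29 → side 3 (new)  [load 29/35]
  27 → side 4 (new)  [load 27/35]
  25 → side 5 (new)  [load 25/35]
  20 → side 6 (new)  [load 20/35]
  19 → side 7 (new)  [load 19/35]
  18 → side 8 (new)  [load 18/35]
  17 → side 8  [load 35/35]
  15 → side 6  [load 35/35]
  14 → side 7  [load 33/35]
  8 → side 4  [load 35/35]
  8 → side 5  [load 33/35]
  6 → side 3  [load 35/35]
8 tape sides opened.

8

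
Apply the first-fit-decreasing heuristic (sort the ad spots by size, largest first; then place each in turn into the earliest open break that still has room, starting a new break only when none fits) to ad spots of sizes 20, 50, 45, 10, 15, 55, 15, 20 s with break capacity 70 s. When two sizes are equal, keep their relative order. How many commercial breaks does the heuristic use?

Sorted descending: 55, 50, 45, 20, 20, 15, 15, 10.
  55 → break 1 (new)  [load 55/70]
  50 → break 2 (new)  [load 50/70]
  45 → break 3 (new)  [load 45/70]
  20 → break 2  [load 70/70]
  20 → break 3  [load 65/70]
  15 → break 1  [load 70/70]
  15 → break 4 (new)  [load 15/70]
  10 → break 4  [load 25/70]
4 commercial breaks opened.

4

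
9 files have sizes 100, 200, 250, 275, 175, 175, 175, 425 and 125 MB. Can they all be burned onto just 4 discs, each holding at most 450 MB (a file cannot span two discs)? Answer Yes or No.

No

Total = 1900 MB; ⌈1900/450⌉ = 5.
At least 5 discs are required, but only 4 are allowed.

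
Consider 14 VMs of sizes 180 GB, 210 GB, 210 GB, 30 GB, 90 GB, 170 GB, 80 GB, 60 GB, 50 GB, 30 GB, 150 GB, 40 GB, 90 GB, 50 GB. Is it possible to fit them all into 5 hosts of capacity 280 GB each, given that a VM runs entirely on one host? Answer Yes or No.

No

Total = 1440 GB; ⌈1440/280⌉ = 6.
At least 6 hosts are required, but only 5 are allowed.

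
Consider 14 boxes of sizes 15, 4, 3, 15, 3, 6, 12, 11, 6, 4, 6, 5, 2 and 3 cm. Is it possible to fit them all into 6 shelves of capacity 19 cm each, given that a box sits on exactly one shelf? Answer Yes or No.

A valid assignment using 6 shelves:
  shelf 1: 15 + 4 = 19
  shelf 2: 15 + 4 = 19
  shelf 3: 12 + 6 = 18
  shelf 4: 11 + 6 + 2 = 19
  shelf 5: 6 + 5 + 3 + 3 = 17
  shelf 6: 3 = 3
Every load is within 19 cm, so 6 shelves suffice.

Yes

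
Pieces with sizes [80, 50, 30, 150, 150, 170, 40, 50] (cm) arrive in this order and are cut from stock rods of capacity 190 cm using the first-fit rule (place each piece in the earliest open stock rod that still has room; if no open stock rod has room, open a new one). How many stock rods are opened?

5

  80 → stock rod 1 (new)  [load 80/190]
  50 → stock rod 1  [load 130/190]
  30 → stock rod 1  [load 160/190]
  150 → stock rod 2 (new)  [load 150/190]
  150 → stock rod 3 (new)  [load 150/190]
  170 → stock rod 4 (new)  [load 170/190]
  40 → stock rod 2  [load 190/190]
  50 → stock rod 5 (new)  [load 50/190]
5 stock rods opened.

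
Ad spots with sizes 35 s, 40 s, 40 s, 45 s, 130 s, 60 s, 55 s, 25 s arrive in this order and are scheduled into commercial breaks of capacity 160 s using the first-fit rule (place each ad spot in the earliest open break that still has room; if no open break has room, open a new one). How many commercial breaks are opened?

  35 → break 1 (new)  [load 35/160]
  40 → break 1  [load 75/160]
  40 → break 1  [load 115/160]
  45 → break 1  [load 160/160]
  130 → break 2 (new)  [load 130/160]
  60 → break 3 (new)  [load 60/160]
  55 → break 3  [load 115/160]
  25 → break 2  [load 155/160]
3 commercial breaks opened.

3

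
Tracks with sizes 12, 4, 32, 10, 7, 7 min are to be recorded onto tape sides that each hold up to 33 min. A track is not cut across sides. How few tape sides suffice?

3

Total = 32 + 12 + 10 + 7 + 7 + 4 = 72 min.
Lower bound: ⌈72/33⌉ = 3 tape sides.
A packing using 3 tape sides:
  side 1: 32 = 32
  side 2: 12 + 10 + 7 + 4 = 33
  side 3: 7 = 7
This matches the lower bound, so 3 is optimal.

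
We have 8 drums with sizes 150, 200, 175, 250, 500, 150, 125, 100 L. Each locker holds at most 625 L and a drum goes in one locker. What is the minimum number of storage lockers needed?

3

Total = 500 + 250 + 200 + 175 + 150 + 150 + 125 + 100 = 1650 L.
Lower bound: ⌈1650/625⌉ = 3 storage lockers.
A packing using 3 storage lockers:
  locker 1: 500 + 125 = 625
  locker 2: 250 + 200 + 175 = 625
  locker 3: 150 + 150 + 100 = 400
This matches the lower bound, so 3 is optimal.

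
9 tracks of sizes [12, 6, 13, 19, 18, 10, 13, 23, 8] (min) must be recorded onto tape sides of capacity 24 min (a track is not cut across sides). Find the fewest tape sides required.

6

Total = 23 + 19 + 18 + 13 + 13 + 12 + 10 + 8 + 6 = 122 min.
Lower bound: ⌈122/24⌉ = 6 tape sides.
A packing using 6 tape sides:
  side 1: 23 = 23
  side 2: 19 = 19
  side 3: 18 + 6 = 24
  side 4: 13 + 10 = 23
  side 5: 13 + 8 = 21
  side 6: 12 = 12
This matches the lower bound, so 6 is optimal.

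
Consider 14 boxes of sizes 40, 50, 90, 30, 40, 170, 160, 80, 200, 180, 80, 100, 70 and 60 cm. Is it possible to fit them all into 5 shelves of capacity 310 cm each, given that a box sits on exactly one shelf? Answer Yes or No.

Yes

A valid assignment using 5 shelves:
  shelf 1: 200 + 100 = 300
  shelf 2: 180 + 90 + 40 = 310
  shelf 3: 170 + 80 + 60 = 310
  shelf 4: 160 + 80 + 70 = 310
  shelf 5: 50 + 40 + 30 = 120
Every load is within 310 cm, so 5 shelves suffice.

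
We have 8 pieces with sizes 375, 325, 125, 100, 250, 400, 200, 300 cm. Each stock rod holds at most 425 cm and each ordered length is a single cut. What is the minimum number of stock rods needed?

6

Total = 400 + 375 + 325 + 300 + 250 + 200 + 125 + 100 = 2075 cm.
Lower bound: ⌈2075/425⌉ = 5 stock rods.
A packing using 6 stock rods:
  stock rod 1: 400 = 400
  stock rod 2: 375 = 375
  stock rod 3: 325 + 100 = 425
  stock rod 4: 300 + 125 = 425
  stock rod 5: 250 = 250
  stock rod 6: 200 = 200
No arrangement into 5 stock rods stays within capacity, so 6 is optimal.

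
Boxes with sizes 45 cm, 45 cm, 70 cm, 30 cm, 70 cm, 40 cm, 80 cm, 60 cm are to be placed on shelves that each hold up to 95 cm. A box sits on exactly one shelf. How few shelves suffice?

6

Total = 80 + 70 + 70 + 60 + 45 + 45 + 40 + 30 = 440 cm.
Lower bound: ⌈440/95⌉ = 5 shelves.
A packing using 6 shelves:
  shelf 1: 80 = 80
  shelf 2: 70 = 70
  shelf 3: 70 = 70
  shelf 4: 60 + 30 = 90
  shelf 5: 45 + 45 = 90
  shelf 6: 40 = 40
No arrangement into 5 shelves stays within capacity, so 6 is optimal.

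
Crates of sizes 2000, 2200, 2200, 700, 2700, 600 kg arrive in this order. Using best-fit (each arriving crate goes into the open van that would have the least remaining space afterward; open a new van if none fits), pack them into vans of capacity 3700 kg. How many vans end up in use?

  2000 → van 1 (new)  [load 2000/3700]
  2200 → van 2 (new)  [load 2200/3700]
  2200 → van 3 (new)  [load 2200/3700]
  700 → van 2  [load 2900/3700]
  2700 → van 4 (new)  [load 2700/3700]
  600 → van 2  [load 3500/3700]
4 vans opened.

4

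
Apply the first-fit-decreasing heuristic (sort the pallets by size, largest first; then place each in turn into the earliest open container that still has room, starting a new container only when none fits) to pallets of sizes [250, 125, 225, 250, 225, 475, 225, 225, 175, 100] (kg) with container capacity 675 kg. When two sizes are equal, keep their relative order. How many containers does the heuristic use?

4

Sorted descending: 475, 250, 250, 225, 225, 225, 225, 175, 125, 100.
  475 → container 1 (new)  [load 475/675]
  250 → container 2 (new)  [load 250/675]
  250 → container 2  [load 500/675]
  225 → container 3 (new)  [load 225/675]
  225 → container 3  [load 450/675]
  225 → container 3  [load 675/675]
  225 → container 4 (new)  [load 225/675]
  175 → container 1  [load 650/675]
  125 → container 2  [load 625/675]
  100 → container 4  [load 325/675]
4 containers opened.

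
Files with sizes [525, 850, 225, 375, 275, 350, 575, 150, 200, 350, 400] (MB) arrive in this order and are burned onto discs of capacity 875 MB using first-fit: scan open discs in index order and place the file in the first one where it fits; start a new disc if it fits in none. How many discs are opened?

6

  525 → disc 1 (new)  [load 525/875]
  850 → disc 2 (new)  [load 850/875]
  225 → disc 1  [load 750/875]
  375 → disc 3 (new)  [load 375/875]
  275 → disc 3  [load 650/875]
  350 → disc 4 (new)  [load 350/875]
  575 → disc 5 (new)  [load 575/875]
  150 → disc 3  [load 800/875]
  200 → disc 4  [load 550/875]
  350 → disc 6 (new)  [load 350/875]
  400 → disc 6  [load 750/875]
6 discs opened.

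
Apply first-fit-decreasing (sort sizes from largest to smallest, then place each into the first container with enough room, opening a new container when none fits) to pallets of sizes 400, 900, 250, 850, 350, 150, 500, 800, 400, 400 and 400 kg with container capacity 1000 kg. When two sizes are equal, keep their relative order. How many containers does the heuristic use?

6

Sorted descending: 900, 850, 800, 500, 400, 400, 400, 400, 350, 250, 150.
  900 → container 1 (new)  [load 900/1000]
  850 → container 2 (new)  [load 850/1000]
  800 → container 3 (new)  [load 800/1000]
  500 → container 4 (new)  [load 500/1000]
  400 → container 4  [load 900/1000]
  400 → container 5 (new)  [load 400/1000]
  400 → container 5  [load 800/1000]
  400 → container 6 (new)  [load 400/1000]
  350 → container 6  [load 750/1000]
  250 → container 6  [load 1000/1000]
  150 → container 2  [load 1000/1000]
6 containers opened.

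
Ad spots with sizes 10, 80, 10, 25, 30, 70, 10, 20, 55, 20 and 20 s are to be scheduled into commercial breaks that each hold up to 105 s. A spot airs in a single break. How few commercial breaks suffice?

4

Total = 80 + 70 + 55 + 30 + 25 + 20 + 20 + 20 + 10 + 10 + 10 = 350 s.
Lower bound: ⌈350/105⌉ = 4 commercial breaks.
A packing using 4 commercial breaks:
  break 1: 80 + 25 = 105
  break 2: 70 + 30 = 100
  break 3: 55 + 20 + 20 + 10 = 105
  break 4: 20 + 10 + 10 = 40
This matches the lower bound, so 4 is optimal.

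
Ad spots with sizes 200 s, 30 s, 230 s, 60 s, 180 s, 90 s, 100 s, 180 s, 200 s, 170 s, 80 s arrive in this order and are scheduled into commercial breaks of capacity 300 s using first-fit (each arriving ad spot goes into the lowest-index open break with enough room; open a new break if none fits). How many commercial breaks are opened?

6

  200 → break 1 (new)  [load 200/300]
  30 → break 1  [load 230/300]
  230 → break 2 (new)  [load 230/300]
  60 → break 1  [load 290/300]
  180 → break 3 (new)  [load 180/300]
  90 → break 3  [load 270/300]
  100 → break 4 (new)  [load 100/300]
  180 → break 4  [load 280/300]
  200 → break 5 (new)  [load 200/300]
  170 → break 6 (new)  [load 170/300]
  80 → break 5  [load 280/300]
6 commercial breaks opened.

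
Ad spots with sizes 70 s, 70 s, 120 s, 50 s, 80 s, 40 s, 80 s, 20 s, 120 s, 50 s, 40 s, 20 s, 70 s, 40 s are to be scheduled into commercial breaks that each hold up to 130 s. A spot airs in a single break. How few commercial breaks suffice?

7

Total = 120 + 120 + 80 + 80 + 70 + 70 + 70 + 50 + 50 + 40 + 40 + 40 + 20 + 20 = 870 s.
Lower bound: ⌈870/130⌉ = 7 commercial breaks.
A packing using 7 commercial breaks:
  break 1: 120 = 120
  break 2: 120 = 120
  break 3: 80 + 50 = 130
  break 4: 80 + 50 = 130
  break 5: 70 + 40 + 20 = 130
  break 6: 70 + 40 + 20 = 130
  break 7: 70 + 40 = 110
This matches the lower bound, so 7 is optimal.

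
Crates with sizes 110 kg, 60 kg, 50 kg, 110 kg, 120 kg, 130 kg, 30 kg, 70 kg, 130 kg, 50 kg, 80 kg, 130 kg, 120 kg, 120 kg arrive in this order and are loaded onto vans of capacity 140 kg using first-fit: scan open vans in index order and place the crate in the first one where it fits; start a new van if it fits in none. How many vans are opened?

11

  110 → van 1 (new)  [load 110/140]
  60 → van 2 (new)  [load 60/140]
  50 → van 2  [load 110/140]
  110 → van 3 (new)  [load 110/140]
  120 → van 4 (new)  [load 120/140]
  130 → van 5 (new)  [load 130/140]
  30 → van 1  [load 140/140]
  70 → van 6 (new)  [load 70/140]
  130 → van 7 (new)  [load 130/140]
  50 → van 6  [load 120/140]
  80 → van 8 (new)  [load 80/140]
  130 → van 9 (new)  [load 130/140]
  120 → van 10 (new)  [load 120/140]
  120 → van 11 (new)  [load 120/140]
11 vans opened.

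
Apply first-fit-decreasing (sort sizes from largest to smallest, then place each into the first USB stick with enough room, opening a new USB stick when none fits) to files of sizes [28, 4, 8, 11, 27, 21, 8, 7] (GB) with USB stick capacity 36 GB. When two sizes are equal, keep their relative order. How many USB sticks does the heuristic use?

4

Sorted descending: 28, 27, 21, 11, 8, 8, 7, 4.
  28 → USB stick 1 (new)  [load 28/36]
  27 → USB stick 2 (new)  [load 27/36]
  21 → USB stick 3 (new)  [load 21/36]
  11 → USB stick 3  [load 32/36]
  8 → USB stick 1  [load 36/36]
  8 → USB stick 2  [load 35/36]
  7 → USB stick 4 (new)  [load 7/36]
  4 → USB stick 3  [load 36/36]
4 USB sticks opened.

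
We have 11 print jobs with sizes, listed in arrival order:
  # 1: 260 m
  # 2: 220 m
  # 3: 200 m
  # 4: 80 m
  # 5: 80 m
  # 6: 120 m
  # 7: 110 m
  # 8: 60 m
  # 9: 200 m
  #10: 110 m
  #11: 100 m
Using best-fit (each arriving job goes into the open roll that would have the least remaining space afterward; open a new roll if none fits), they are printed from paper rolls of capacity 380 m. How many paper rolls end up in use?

  260 → roll 1 (new)  [load 260/380]
  220 → roll 2 (new)  [load 220/380]
  200 → roll 3 (new)  [load 200/380]
  80 → roll 1  [load 340/380]
  80 → roll 2  [load 300/380]
  120 → roll 3  [load 320/380]
  110 → roll 4 (new)  [load 110/380]
  60 → roll 3  [load 380/380]
  200 → roll 4  [load 310/380]
  110 → roll 5 (new)  [load 110/380]
  100 → roll 5  [load 210/380]
5 paper rolls opened.

5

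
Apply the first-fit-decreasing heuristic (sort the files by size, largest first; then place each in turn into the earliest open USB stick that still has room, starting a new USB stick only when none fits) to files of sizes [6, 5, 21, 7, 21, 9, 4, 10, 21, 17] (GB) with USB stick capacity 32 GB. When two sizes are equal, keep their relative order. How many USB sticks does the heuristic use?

Sorted descending: 21, 21, 21, 17, 10, 9, 7, 6, 5, 4.
  21 → USB stick 1 (new)  [load 21/32]
  21 → USB stick 2 (new)  [load 21/32]
  21 → USB stick 3 (new)  [load 21/32]
  17 → USB stick 4 (new)  [load 17/32]
  10 → USB stick 1  [load 31/32]
  9 → USB stick 2  [load 30/32]
  7 → USB stick 3  [load 28/32]
  6 → USB stick 4  [load 23/32]
  5 → USB stick 4  [load 28/32]
  4 → USB stick 3  [load 32/32]
4 USB sticks opened.

4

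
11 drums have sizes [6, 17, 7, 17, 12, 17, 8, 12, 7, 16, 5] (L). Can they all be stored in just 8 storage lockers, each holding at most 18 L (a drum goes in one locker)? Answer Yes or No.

Yes

A valid assignment using 8 storage lockers:
  locker 1: 17 = 17
  locker 2: 17 = 17
  locker 3: 17 = 17
  locker 4: 16 = 16
  locker 5: 12 + 6 = 18
  locker 6: 12 + 5 = 17
  locker 7: 8 + 7 = 15
  locker 8: 7 = 7
Every load is within 18 L, so 8 storage lockers suffice.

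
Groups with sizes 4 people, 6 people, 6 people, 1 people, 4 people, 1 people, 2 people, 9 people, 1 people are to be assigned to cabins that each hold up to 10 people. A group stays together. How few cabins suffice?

4

Total = 9 + 6 + 6 + 4 + 4 + 2 + 1 + 1 + 1 = 34 people.
Lower bound: ⌈34/10⌉ = 4 cabins.
A packing using 4 cabins:
  cabin 1: 9 + 1 = 10
  cabin 2: 6 + 4 = 10
  cabin 3: 6 + 4 = 10
  cabin 4: 2 + 1 + 1 = 4
This matches the lower bound, so 4 is optimal.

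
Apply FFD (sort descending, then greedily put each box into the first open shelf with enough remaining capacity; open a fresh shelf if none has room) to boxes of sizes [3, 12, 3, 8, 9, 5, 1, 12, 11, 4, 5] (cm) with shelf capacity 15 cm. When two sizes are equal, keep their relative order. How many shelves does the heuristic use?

Sorted descending: 12, 12, 11, 9, 8, 5, 5, 4, 3, 3, 1.
  12 → shelf 1 (new)  [load 12/15]
  12 → shelf 2 (new)  [load 12/15]
  11 → shelf 3 (new)  [load 11/15]
  9 → shelf 4 (new)  [load 9/15]
  8 → shelf 5 (new)  [load 8/15]
  5 → shelf 4  [load 14/15]
  5 → shelf 5  [load 13/15]
  4 → shelf 3  [load 15/15]
  3 → shelf 1  [load 15/15]
  3 → shelf 2  [load 15/15]
  1 → shelf 4  [load 15/15]
5 shelves opened.

5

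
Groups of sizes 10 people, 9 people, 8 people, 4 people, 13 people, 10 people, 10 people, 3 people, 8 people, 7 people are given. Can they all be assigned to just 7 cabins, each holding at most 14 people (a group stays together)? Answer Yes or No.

No

Total = 82 people; ⌈82/14⌉ = 6.
7 groups each exceed half the capacity and cannot share a cabin, forcing at least 7 cabins.
The bound of 7 does not rule out 7, but exhaustive search shows no assignment into 7 cabins of capacity 14 people exists — the minimum is 8.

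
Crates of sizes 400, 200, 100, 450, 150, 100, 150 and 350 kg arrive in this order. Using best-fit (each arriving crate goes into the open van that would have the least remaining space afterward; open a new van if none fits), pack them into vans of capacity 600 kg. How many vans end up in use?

4

  400 → van 1 (new)  [load 400/600]
  200 → van 1  [load 600/600]
  100 → van 2 (new)  [load 100/600]
  450 → van 2  [load 550/600]
  150 → van 3 (new)  [load 150/600]
  100 → van 3  [load 250/600]
  150 → van 3  [load 400/600]
  350 → van 4 (new)  [load 350/600]
4 vans opened.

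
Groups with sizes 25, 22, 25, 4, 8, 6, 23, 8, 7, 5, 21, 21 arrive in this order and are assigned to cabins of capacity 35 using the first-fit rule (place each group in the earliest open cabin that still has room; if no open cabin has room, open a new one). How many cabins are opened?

6

  25 → cabin 1 (new)  [load 25/35]
  22 → cabin 2 (new)  [load 22/35]
  25 → cabin 3 (new)  [load 25/35]
  4 → cabin 1  [load 29/35]
  8 → cabin 2  [load 30/35]
  6 → cabin 1  [load 35/35]
  23 → cabin 4 (new)  [load 23/35]
  8 → cabin 3  [load 33/35]
  7 → cabin 4  [load 30/35]
  5 → cabin 2  [load 35/35]
  21 → cabin 5 (new)  [load 21/35]
  21 → cabin 6 (new)  [load 21/35]
6 cabins opened.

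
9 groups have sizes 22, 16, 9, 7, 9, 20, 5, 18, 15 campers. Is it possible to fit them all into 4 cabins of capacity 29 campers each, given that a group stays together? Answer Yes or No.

No

Total = 121 campers; ⌈121/29⌉ = 5.
At least 5 cabins are required, but only 4 are allowed.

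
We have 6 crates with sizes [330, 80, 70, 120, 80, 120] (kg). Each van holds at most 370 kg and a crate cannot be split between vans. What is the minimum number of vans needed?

3

Total = 330 + 120 + 120 + 80 + 80 + 70 = 800 kg.
Lower bound: ⌈800/370⌉ = 3 vans.
A packing using 3 vans:
  van 1: 330 = 330
  van 2: 120 + 120 + 80 = 320
  van 3: 80 + 70 = 150
This matches the lower bound, so 3 is optimal.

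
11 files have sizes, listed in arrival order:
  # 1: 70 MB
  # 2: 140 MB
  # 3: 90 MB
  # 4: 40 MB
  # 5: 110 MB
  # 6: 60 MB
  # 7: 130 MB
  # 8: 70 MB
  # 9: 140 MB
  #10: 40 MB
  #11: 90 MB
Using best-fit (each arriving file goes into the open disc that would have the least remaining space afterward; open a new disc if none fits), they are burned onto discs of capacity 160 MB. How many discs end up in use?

  70 → disc 1 (new)  [load 70/160]
  140 → disc 2 (new)  [load 140/160]
  90 → disc 1  [load 160/160]
  40 → disc 3 (new)  [load 40/160]
  110 → disc 3  [load 150/160]
  60 → disc 4 (new)  [load 60/160]
  130 → disc 5 (new)  [load 130/160]
  70 → disc 4  [load 130/160]
  140 → disc 6 (new)  [load 140/160]
  40 → disc 7 (new)  [load 40/160]
  90 → disc 7  [load 130/160]
7 discs opened.

7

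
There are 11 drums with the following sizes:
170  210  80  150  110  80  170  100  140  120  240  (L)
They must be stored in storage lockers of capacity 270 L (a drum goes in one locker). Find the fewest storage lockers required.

7

Total = 240 + 210 + 170 + 170 + 150 + 140 + 120 + 110 + 100 + 80 + 80 = 1570 L.
Lower bound: ⌈1570/270⌉ = 6 storage lockers.
A packing using 7 storage lockers:
  locker 1: 240 = 240
  locker 2: 210 = 210
  locker 3: 170 + 100 = 270
  locker 4: 170 + 80 = 250
  locker 5: 150 + 120 = 270
  locker 6: 140 + 110 = 250
  locker 7: 80 = 80
No arrangement into 6 storage lockers stays within capacity, so 7 is optimal.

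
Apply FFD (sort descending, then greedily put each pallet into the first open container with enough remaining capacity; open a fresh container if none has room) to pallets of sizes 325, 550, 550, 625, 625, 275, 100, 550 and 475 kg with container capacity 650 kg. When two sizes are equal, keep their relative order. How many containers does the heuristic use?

7

Sorted descending: 625, 625, 550, 550, 550, 475, 325, 275, 100.
  625 → container 1 (new)  [load 625/650]
  625 → container 2 (new)  [load 625/650]
  550 → container 3 (new)  [load 550/650]
  550 → container 4 (new)  [load 550/650]
  550 → container 5 (new)  [load 550/650]
  475 → container 6 (new)  [load 475/650]
  325 → container 7 (new)  [load 325/650]
  275 → container 7  [load 600/650]
  100 → container 3  [load 650/650]
7 containers opened.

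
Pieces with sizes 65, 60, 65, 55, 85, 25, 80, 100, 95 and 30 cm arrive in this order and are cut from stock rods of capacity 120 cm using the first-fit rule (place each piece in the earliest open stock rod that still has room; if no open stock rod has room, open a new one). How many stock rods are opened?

7

  65 → stock rod 1 (new)  [load 65/120]
  60 → stock rod 2 (new)  [load 60/120]
  65 → stock rod 3 (new)  [load 65/120]
  55 → stock rod 1  [load 120/120]
  85 → stock rod 4 (new)  [load 85/120]
  25 → stock rod 2  [load 85/120]
  80 → stock rod 5 (new)  [load 80/120]
  100 → stock rod 6 (new)  [load 100/120]
  95 → stock rod 7 (new)  [load 95/120]
  30 → stock rod 2  [load 115/120]
7 stock rods opened.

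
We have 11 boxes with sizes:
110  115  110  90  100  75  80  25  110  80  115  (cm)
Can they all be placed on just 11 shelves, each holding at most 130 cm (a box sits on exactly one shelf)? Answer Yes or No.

Yes

A valid assignment using 10 shelves:
  shelf 1: 115 = 115
  shelf 2: 115 = 115
  shelf 3: 110 = 110
  shelf 4: 110 = 110
  shelf 5: 110 = 110
  shelf 6: 100 + 25 = 125
  shelf 7: 90 = 90
  shelf 8: 80 = 80
  shelf 9: 80 = 80
  shelf 10: 75 = 75
That uses only 10 ≤ 11, so 11 shelves are enough.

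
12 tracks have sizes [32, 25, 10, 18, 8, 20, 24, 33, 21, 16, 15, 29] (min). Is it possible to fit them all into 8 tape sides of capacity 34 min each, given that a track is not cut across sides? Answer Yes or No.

No

Total = 251 min; ⌈251/34⌉ = 8.
The bound of 8 does not rule out 8, but exhaustive search shows no assignment into 8 tape sides of capacity 34 min exists — the minimum is 9.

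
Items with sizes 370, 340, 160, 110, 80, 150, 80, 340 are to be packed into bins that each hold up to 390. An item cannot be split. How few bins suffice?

Total = 370 + 340 + 340 + 160 + 150 + 110 + 80 + 80 = 1630.
Lower bound: ⌈1630/390⌉ = 5 bins.
A packing using 5 bins:
  bin 1: 370 = 370
  bin 2: 340 = 340
  bin 3: 340 = 340
  bin 4: 160 + 150 + 80 = 390
  bin 5: 110 + 80 = 190
This matches the lower bound, so 5 is optimal.

5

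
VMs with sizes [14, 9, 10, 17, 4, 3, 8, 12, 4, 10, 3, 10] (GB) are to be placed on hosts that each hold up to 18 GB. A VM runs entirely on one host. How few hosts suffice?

7

Total = 17 + 14 + 12 + 10 + 10 + 10 + 9 + 8 + 4 + 4 + 3 + 3 = 104 GB.
Lower bound: ⌈104/18⌉ = 6 hosts.
A packing using 7 hosts:
  host 1: 17 = 17
  host 2: 14 + 4 = 18
  host 3: 12 + 4 = 16
  host 4: 10 + 8 = 18
  host 5: 10 + 3 + 3 = 16
  host 6: 10 = 10
  host 7: 9 = 9
No arrangement into 6 hosts stays within capacity, so 7 is optimal.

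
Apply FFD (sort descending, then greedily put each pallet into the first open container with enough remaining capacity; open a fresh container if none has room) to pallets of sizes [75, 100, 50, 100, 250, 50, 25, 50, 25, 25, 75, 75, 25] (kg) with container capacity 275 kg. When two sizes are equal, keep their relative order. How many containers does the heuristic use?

Sorted descending: 250, 100, 100, 75, 75, 75, 50, 50, 50, 25, 25, 25, 25.
  250 → container 1 (new)  [load 250/275]
  100 → container 2 (new)  [load 100/275]
  100 → container 2  [load 200/275]
  75 → container 2  [load 275/275]
  75 → container 3 (new)  [load 75/275]
  75 → container 3  [load 150/275]
  50 → container 3  [load 200/275]
  50 → container 3  [load 250/275]
  50 → container 4 (new)  [load 50/275]
  25 → container 1  [load 275/275]
  25 → container 3  [load 275/275]
  25 → container 4  [load 75/275]
  25 → container 4  [load 100/275]
4 containers opened.

4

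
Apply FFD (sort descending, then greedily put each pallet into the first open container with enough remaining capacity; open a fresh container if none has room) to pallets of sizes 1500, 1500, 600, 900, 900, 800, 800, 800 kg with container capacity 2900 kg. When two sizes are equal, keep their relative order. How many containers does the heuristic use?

4

Sorted descending: 1500, 1500, 900, 900, 800, 800, 800, 600.
  1500 → container 1 (new)  [load 1500/2900]
  1500 → container 2 (new)  [load 1500/2900]
  900 → container 1  [load 2400/2900]
  900 → container 2  [load 2400/2900]
  800 → container 3 (new)  [load 800/2900]
  800 → container 3  [load 1600/2900]
  800 → container 3  [load 2400/2900]
  600 → container 4 (new)  [load 600/2900]
4 containers opened.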